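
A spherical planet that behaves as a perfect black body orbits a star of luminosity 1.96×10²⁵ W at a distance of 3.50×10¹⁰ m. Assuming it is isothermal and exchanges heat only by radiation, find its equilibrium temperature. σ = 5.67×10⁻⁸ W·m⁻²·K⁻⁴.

First find the stellar flux at distance d: S = L/(4πd²) = 1.96×10²⁵/(4π·(3.50×10¹⁰)²) = 1273 W/m².
For an isothermal sphere, absorbed (1−a)S·πr² = emitted σ·4πr²·T⁴, so T⁴ = (1−a)S/(4σ).
T⁴ = 1.00·1273/(4·5.67×10⁻⁸) = 5.614×10⁹ K⁴.

T ≈ 274 K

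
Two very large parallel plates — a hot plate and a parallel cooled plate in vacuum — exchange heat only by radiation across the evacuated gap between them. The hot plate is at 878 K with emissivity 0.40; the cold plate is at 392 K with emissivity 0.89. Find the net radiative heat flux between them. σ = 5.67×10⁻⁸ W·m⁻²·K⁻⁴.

q ≈ 12300 W/m²

For two infinite grey parallel plates, q = σ(T₁⁴ − T₂⁴)/(1/ε₁ + 1/ε₂ − 1).
T₁⁴ − T₂⁴ = 5.943×10¹¹ − 2.361×10¹⁰ = 5.706×10¹¹ K⁴.
1/ε₁ + 1/ε₂ − 1 = 2.500 + 1.124 − 1 = 2.624.
q = 5.67×10⁻⁸ × 5.706×10¹¹ / 2.624.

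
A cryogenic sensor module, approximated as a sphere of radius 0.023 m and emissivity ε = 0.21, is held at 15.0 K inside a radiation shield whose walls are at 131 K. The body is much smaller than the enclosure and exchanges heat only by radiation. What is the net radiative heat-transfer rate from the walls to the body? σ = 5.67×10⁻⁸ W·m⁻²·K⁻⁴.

P_net ≈ 0.0233 W

For a small grey body in a large enclosure: P_net = εσA(T_body⁴ − T_wall⁴).
A = 4πr² = 0.006648 m²; T_body⁴ − T_wall⁴ = 50620 − 2.945×10⁸ = -2.944×10⁸ K⁴.
|P_net| = 0.21·5.67×10⁻⁸·0.006648·2.944×10⁸.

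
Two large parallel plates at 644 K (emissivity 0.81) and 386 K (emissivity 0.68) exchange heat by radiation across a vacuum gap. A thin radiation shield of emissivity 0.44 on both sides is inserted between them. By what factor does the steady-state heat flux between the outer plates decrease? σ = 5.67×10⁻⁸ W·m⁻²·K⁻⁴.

factor ≈ 3.08

Without shield: q₀ = σΔ(T⁴)/(1/ε₁+1/ε₂−1) with denominator 1.705.
With shield the two gaps are in series; the resistances add: (1/ε₁+1/ε_s−1)+(1/ε_s+1/ε₂−1) = 2.507+2.743 = 5.251.
Heat-flux ratio q₀/q = 5.251/1.705.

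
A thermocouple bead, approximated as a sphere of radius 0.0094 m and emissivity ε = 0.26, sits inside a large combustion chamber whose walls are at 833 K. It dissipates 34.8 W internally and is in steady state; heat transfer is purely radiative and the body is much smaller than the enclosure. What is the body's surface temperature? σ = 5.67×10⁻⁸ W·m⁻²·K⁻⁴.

For a small grey body in a large enclosure, net radiated power = εσA(T⁴ − T_w⁴).
Steady state: P = εσA(T⁴ − T_w⁴) with A = 4πr² = 0.001110 m².
T⁴ = P/(εσA) + T_w⁴ = 34.8/(0.26·5.67×10⁻⁸·0.001110) + (833)⁴
    = 2.126×10¹² + 4.815×10¹¹ = 2.607×10¹² K⁴.

T ≈ 1270 K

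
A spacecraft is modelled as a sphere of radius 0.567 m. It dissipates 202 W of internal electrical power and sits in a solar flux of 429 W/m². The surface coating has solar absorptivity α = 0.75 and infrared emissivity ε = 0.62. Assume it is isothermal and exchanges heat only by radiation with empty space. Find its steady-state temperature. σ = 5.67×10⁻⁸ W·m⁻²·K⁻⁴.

At steady state, absorbed solar power + internal power = radiated power.
Absorbed: α·S·A_cross = 0.75·429·1.010 = 325.0 W (cross-section πr²).
Total input = 325.0 + 202 = 527.0 W.
Radiated: εσ·A_surf·T⁴ with A_surf = 4πr² = 4.040 m².
T⁴ = 527.0/(0.62·5.67×10⁻⁸·4.040) = 3.710×10⁹ K⁴.

T ≈ 247 K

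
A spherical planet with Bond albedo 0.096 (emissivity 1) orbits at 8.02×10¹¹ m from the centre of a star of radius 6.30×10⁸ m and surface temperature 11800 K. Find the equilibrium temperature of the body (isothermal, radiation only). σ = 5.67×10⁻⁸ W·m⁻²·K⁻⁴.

T ≈ 228 K

The star's surface emits σT_*⁴; at distance d the flux is S = σT_*⁴(R_*/d)².
S = 5.67×10⁻⁸·(11800)⁴·(6.30×10⁸/8.02×10¹¹)² = 678.3 W/m².
For an isothermal sphere T⁴ = (1−a)S/(4σ) = 2.704×10⁹ K⁴.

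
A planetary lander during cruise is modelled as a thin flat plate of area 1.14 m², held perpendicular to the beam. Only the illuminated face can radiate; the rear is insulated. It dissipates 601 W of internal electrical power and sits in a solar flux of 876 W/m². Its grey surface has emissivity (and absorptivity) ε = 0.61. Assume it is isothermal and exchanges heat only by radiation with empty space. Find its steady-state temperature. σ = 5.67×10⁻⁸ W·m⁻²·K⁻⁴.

At steady state, absorbed solar power + internal power = radiated power.
Absorbed: α·S·A_cross = 0.61·876·1.140 = 609.2 W (cross-section A).
Total input = 609.2 + 601 = 1210 W.
Radiated: εσ·A_surf·T⁴ with A_surf = A = 1.140 m².
T⁴ = 1210/(0.61·5.67×10⁻⁸·1.140) = 3.069×10¹⁰ K⁴.

T ≈ 419 K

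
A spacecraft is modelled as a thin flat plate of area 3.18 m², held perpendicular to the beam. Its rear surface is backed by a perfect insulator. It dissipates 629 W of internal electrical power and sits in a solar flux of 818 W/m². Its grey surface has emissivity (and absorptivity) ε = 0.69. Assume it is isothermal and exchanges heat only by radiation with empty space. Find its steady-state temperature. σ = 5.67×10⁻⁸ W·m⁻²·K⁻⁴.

T ≈ 374 K

At steady state, absorbed solar power + internal power = radiated power.
Absorbed: α·S·A_cross = 0.69·818·3.180 = 1795 W (cross-section A).
Total input = 1795 + 629 = 2424 W.
Radiated: εσ·A_surf·T⁴ with A_surf = A = 3.180 m².
T⁴ = 2424/(0.69·5.67×10⁻⁸·3.180) = 1.948×10¹⁰ K⁴.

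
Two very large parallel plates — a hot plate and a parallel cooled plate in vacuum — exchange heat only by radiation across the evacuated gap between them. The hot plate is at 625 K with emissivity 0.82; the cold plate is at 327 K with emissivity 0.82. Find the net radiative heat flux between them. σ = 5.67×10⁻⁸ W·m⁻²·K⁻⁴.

For two infinite grey parallel plates, q = σ(T₁⁴ − T₂⁴)/(1/ε₁ + 1/ε₂ − 1).
T₁⁴ − T₂⁴ = 1.526×10¹¹ − 1.143×10¹⁰ = 1.412×10¹¹ K⁴.
1/ε₁ + 1/ε₂ − 1 = 1.220 + 1.220 − 1 = 1.439.
q = 5.67×10⁻⁸ × 1.412×10¹¹ / 1.439.

q ≈ 5560 W/m²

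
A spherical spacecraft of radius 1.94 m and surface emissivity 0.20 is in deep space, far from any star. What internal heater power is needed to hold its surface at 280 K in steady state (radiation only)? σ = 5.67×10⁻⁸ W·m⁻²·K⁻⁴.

P = εσ·4πr²·T⁴.
4πr² = 47.29 m²; T⁴ = 6.147×10⁹ K⁴.
P = 0.20·5.67×10⁻⁸·47.29·6.147×10⁹.

P ≈ 3300 W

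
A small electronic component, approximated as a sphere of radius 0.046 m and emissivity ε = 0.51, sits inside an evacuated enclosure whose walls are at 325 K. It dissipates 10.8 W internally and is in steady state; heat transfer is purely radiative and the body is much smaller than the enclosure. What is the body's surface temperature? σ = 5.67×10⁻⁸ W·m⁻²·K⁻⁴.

T ≈ 398 K

For a small grey body in a large enclosure, net radiated power = εσA(T⁴ − T_w⁴).
Steady state: P = εσA(T⁴ − T_w⁴) with A = 4πr² = 0.02659 m².
T⁴ = P/(εσA) + T_w⁴ = 10.8/(0.51·5.67×10⁻⁸·0.02659) + (325)⁴
    = 1.405×10¹⁰ + 1.116×10¹⁰ = 2.520×10¹⁰ K⁴.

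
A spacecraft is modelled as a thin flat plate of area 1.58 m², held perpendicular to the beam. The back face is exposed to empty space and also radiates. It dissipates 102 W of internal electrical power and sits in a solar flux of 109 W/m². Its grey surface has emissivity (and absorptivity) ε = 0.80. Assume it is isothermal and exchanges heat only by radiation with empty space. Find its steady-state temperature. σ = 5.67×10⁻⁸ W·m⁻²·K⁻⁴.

At steady state, absorbed solar power + internal power = radiated power.
Absorbed: α·S·A_cross = 0.80·109·1.580 = 137.8 W (cross-section A).
Total input = 137.8 + 102 = 239.8 W.
Radiated: εσ·A_surf·T⁴ with A_surf = 2A = 3.160 m².
T⁴ = 239.8/(0.80·5.67×10⁻⁸·3.160) = 1.673×10⁹ K⁴.

T ≈ 202 K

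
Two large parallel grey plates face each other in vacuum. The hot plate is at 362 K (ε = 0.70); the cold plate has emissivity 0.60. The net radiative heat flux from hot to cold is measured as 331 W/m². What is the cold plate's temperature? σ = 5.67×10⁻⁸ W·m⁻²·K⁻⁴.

T₂ ≈ 265 K

q = σ(T₁⁴ − T₂⁴)/(1/ε₁ + 1/ε₂ − 1); denominator = 2.095.
T₂⁴ = T₁⁴ − q·(1/ε₁+1/ε₂−1)/σ = 1.717×10¹⁰ − 331·2.095/5.67×10⁻⁸
    = 4.941×10⁹ K⁴.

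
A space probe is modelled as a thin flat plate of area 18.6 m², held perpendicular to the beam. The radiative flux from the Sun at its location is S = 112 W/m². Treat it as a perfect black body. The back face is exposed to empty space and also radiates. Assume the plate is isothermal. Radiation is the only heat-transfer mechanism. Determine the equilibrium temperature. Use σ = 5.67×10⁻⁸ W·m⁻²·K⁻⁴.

T ≈ 177 K

At equilibrium, absorbed power = emitted power.
Absorbing cross-section = A = 18.60 m²; emitting surface = 2A = 37.20 m² (ratio 2).
S·A_cross = εσ·A_surf·T⁴  ⇒  T⁴ = S/(2σ).
T⁴ = 1.00·112/(2·5.67×10⁻⁸) = 9.877×10⁸ K⁴.
T = (9.877×10⁸)^(1/4).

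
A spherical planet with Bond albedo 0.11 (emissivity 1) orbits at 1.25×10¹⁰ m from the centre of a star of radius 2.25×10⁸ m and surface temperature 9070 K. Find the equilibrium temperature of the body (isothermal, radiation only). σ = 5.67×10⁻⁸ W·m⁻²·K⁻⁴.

The star's surface emits σT_*⁴; at distance d the flux is S = σT_*⁴(R_*/d)².
S = 5.67×10⁻⁸·(9070)⁴·(2.25×10⁸/1.25×10¹⁰)² = 1.243×10⁵ W/m².
For an isothermal sphere T⁴ = (1−a)S/(4σ) = 4.879×10¹¹ K⁴.

T ≈ 836 K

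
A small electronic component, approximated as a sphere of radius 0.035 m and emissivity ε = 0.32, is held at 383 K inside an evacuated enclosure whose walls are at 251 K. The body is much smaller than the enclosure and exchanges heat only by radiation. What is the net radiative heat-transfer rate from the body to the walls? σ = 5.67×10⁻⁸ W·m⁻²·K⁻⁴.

P_net ≈ 4.90 W

For a small grey body in a large enclosure: P_net = εσA(T_body⁴ − T_wall⁴).
A = 4πr² = 0.01539 m²; T_body⁴ − T_wall⁴ = 2.152×10¹⁰ − 3.969×10⁹ = 1.755×10¹⁰ K⁴.
|P_net| = 0.32·5.67×10⁻⁸·0.01539·1.755×10¹⁰.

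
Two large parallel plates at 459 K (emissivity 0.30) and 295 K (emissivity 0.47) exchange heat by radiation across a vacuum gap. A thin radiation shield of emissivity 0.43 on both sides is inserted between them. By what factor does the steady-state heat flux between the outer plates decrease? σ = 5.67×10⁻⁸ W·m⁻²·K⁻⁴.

Without shield: q₀ = σΔ(T⁴)/(1/ε₁+1/ε₂−1) with denominator 4.461.
With shield the two gaps are in series; the resistances add: (1/ε₁+1/ε_s−1)+(1/ε_s+1/ε₂−1) = 4.659+3.453 = 8.112.
Heat-flux ratio q₀/q = 8.112/4.461.

factor ≈ 1.82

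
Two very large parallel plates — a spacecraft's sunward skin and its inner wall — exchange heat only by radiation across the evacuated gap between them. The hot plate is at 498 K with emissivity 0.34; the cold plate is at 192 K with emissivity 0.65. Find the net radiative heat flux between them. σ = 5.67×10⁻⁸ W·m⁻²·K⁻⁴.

For two infinite grey parallel plates, q = σ(T₁⁴ − T₂⁴)/(1/ε₁ + 1/ε₂ − 1).
T₁⁴ − T₂⁴ = 6.151×10¹⁰ − 1.359×10⁹ = 6.015×10¹⁰ K⁴.
1/ε₁ + 1/ε₂ − 1 = 2.941 + 1.538 − 1 = 3.480.
q = 5.67×10⁻⁸ × 6.015×10¹⁰ / 3.480.

q ≈ 980 W/m²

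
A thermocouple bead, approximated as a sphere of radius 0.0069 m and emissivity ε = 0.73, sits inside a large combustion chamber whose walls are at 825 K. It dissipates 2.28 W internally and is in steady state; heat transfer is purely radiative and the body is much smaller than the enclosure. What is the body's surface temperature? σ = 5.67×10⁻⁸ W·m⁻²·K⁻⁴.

T ≈ 863 K

For a small grey body in a large enclosure, net radiated power = εσA(T⁴ − T_w⁴).
Steady state: P = εσA(T⁴ − T_w⁴) with A = 4πr² = 5.983×10⁻⁴ m².
T⁴ = P/(εσA) + T_w⁴ = 2.28/(0.73·5.67×10⁻⁸·5.983×10⁻⁴) + (825)⁴
    = 9.207×10¹⁰ + 4.633×10¹¹ = 5.553×10¹¹ K⁴.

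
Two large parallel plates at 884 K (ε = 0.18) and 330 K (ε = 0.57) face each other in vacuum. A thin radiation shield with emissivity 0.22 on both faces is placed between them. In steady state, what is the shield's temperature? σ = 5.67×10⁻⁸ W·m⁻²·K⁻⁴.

In steady state the net flux on the hot side equals that on the cold side.
σ(T₁⁴−T_s⁴)/D₁ = σ(T_s⁴−T₂⁴)/D₂, with D₁ = 1/ε₁+1/ε_s−1 = 9.101, D₂ = 1/ε_s+1/ε₂−1 = 5.300.
Solve for T_s⁴: T_s⁴ = (D₂·T₁⁴ + D₁·T₂⁴)/(D₁+D₂) = 2.322×10¹¹ K⁴.

T_s ≈ 694 K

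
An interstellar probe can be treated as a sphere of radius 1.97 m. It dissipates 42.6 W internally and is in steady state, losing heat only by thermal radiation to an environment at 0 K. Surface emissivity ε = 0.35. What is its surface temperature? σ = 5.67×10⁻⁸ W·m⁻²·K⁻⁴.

Steady state: internal power = radiated power, P = εσA T⁴.
Radiating area A = 4πr² = 48.77 m².
T⁴ = P/(εσA) = 42.6/(0.35·5.67×10⁻⁸·48.77) = 4.402×10⁷ K⁴.
T = (4.402×10⁷)^(1/4).

T ≈ 81.5 K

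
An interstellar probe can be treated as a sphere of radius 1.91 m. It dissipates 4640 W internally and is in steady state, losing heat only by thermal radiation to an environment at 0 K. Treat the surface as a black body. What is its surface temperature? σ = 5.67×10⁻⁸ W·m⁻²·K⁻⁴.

Steady state: internal power = radiated power, P = εσA T⁴.
Radiating area A = 4πr² = 45.84 m².
T⁴ = P/(εσA) = 4640/(1.0·5.67×10⁻⁸·45.84) = 1.785×10⁹ K⁴.
T = (1.785×10⁹)^(1/4).

T ≈ 206 K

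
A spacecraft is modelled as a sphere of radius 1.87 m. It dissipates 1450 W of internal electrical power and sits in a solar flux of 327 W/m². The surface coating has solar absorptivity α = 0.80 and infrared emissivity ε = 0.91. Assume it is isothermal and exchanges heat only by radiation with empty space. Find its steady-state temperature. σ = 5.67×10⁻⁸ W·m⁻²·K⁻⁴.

T ≈ 209 K

At steady state, absorbed solar power + internal power = radiated power.
Absorbed: α·S·A_cross = 0.80·327·10.99 = 2874 W (cross-section πr²).
Total input = 2874 + 1450 = 4324 W.
Radiated: εσ·A_surf·T⁴ with A_surf = 4πr² = 43.94 m².
T⁴ = 4324/(0.91·5.67×10⁻⁸·43.94) = 1.907×10⁹ K⁴.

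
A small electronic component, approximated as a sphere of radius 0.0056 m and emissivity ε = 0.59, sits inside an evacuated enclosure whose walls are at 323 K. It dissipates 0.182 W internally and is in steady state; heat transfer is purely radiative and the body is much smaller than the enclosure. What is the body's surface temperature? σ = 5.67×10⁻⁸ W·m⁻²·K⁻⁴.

For a small grey body in a large enclosure, net radiated power = εσA(T⁴ − T_w⁴).
Steady state: P = εσA(T⁴ − T_w⁴) with A = 4πr² = 3.941×10⁻⁴ m².
T⁴ = P/(εσA) + T_w⁴ = 0.182/(0.59·5.67×10⁻⁸·3.941×10⁻⁴) + (323)⁴
    = 1.381×10¹⁰ + 1.088×10¹⁰ = 2.469×10¹⁰ K⁴.

T ≈ 396 K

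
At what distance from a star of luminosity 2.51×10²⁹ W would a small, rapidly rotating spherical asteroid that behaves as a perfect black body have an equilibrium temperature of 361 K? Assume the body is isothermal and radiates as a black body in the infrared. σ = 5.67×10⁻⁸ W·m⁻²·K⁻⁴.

d ≈ 2.28×10¹² m

For an isothermal black-emitting sphere, (1−a)S·πr² = σ·4πr²·T⁴ ⇒ S = 4σT⁴/(1−a).
S = 4·5.67×10⁻⁸·(361)⁴/1.00 = 3852 W/m².
Flux falls as S = L/(4πd²), so d = √(L/(4πS)) = √(2.51×10²⁹/(4π·3852)).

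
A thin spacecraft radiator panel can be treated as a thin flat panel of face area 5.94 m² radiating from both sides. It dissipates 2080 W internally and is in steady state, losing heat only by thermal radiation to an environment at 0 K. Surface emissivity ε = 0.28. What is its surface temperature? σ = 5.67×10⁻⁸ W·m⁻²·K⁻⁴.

T ≈ 324 K

Steady state: internal power = radiated power, P = εσA T⁴.
Radiating area A = 2·5.94 = 11.88 m².
T⁴ = P/(εσA) = 2080/(0.28·5.67×10⁻⁸·11.88) = 1.103×10¹⁰ K⁴.
T = (1.103×10¹⁰)^(1/4).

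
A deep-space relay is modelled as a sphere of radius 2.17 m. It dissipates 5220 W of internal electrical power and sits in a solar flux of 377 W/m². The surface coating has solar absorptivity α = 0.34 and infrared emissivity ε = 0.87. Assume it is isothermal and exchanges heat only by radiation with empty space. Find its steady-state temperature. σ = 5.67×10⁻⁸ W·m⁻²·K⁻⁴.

At steady state, absorbed solar power + internal power = radiated power.
Absorbed: α·S·A_cross = 0.34·377·14.79 = 1896 W (cross-section πr²).
Total input = 1896 + 5220 = 7116 W.
Radiated: εσ·A_surf·T⁴ with A_surf = 4πr² = 59.17 m².
T⁴ = 7116/(0.87·5.67×10⁻⁸·59.17) = 2.438×10⁹ K⁴.

T ≈ 222 K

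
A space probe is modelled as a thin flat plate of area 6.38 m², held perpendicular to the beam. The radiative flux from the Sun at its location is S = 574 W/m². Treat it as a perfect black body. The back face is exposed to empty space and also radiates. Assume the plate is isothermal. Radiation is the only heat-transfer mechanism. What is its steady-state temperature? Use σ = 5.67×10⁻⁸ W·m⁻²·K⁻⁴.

T ≈ 267 K

At equilibrium, absorbed power = emitted power.
Absorbing cross-section = A = 6.380 m²; emitting surface = 2A = 12.76 m² (ratio 2).
S·A_cross = εσ·A_surf·T⁴  ⇒  T⁴ = S/(2σ).
T⁴ = 1.00·574/(2·5.67×10⁻⁸) = 5.062×10⁹ K⁴.
T = (5.062×10⁹)^(1/4).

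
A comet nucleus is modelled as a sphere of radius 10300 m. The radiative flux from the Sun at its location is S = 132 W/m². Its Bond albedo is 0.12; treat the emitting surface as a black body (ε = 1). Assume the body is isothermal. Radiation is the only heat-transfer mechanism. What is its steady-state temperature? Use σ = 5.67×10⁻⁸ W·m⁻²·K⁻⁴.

T ≈ 150 K

At equilibrium, absorbed power = emitted power.
Absorbing cross-section = πr² = 3.333×10⁸ m²; emitting surface = 4πr² = 1.333×10⁹ m² (ratio 4).
(1−a)S·A_cross = εσ·A_surf·T⁴  ⇒  T⁴ = (1−a)S/(4σ).
T⁴ = 0.880·132/(4·5.67×10⁻⁸) = 5.122×10⁸ K⁴.
T = (5.122×10⁸)^(1/4).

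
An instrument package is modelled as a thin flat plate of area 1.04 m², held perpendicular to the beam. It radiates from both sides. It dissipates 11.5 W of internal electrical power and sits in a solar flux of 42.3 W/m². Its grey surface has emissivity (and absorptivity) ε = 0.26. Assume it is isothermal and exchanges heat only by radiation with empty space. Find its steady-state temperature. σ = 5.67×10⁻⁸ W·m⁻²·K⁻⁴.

At steady state, absorbed solar power + internal power = radiated power.
Absorbed: α·S·A_cross = 0.26·42.3·1.040 = 11.44 W (cross-section A).
Total input = 11.44 + 11.5 = 22.94 W.
Radiated: εσ·A_surf·T⁴ with A_surf = 2A = 2.080 m².
T⁴ = 22.94/(0.26·5.67×10⁻⁸·2.080) = 7.481×10⁸ K⁴.

T ≈ 165 K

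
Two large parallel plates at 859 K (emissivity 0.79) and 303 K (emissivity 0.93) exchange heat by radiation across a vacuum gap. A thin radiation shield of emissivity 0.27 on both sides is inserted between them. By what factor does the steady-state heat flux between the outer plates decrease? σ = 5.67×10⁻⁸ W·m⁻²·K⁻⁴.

factor ≈ 5.78

Without shield: q₀ = σΔ(T⁴)/(1/ε₁+1/ε₂−1) with denominator 1.341.
With shield the two gaps are in series; the resistances add: (1/ε₁+1/ε_s−1)+(1/ε_s+1/ε₂−1) = 3.970+3.779 = 7.748.
Heat-flux ratio q₀/q = 7.748/1.341.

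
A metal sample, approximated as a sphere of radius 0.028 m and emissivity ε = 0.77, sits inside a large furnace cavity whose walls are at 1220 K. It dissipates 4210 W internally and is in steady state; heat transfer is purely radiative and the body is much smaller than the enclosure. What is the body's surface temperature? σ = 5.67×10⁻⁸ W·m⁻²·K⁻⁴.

For a small grey body in a large enclosure, net radiated power = εσA(T⁴ − T_w⁴).
Steady state: P = εσA(T⁴ − T_w⁴) with A = 4πr² = 0.009852 m².
T⁴ = P/(εσA) + T_w⁴ = 4210/(0.77·5.67×10⁻⁸·0.009852) + (1220)⁴
    = 9.788×10¹² + 2.215×10¹² = 1.200×10¹³ K⁴.

T ≈ 1860 K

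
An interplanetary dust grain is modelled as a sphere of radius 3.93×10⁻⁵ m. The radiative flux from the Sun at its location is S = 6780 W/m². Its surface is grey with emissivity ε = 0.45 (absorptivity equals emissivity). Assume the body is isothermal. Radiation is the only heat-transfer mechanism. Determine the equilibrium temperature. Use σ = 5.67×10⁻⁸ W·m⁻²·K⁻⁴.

At equilibrium, absorbed power = emitted power.
Absorbing cross-section = πr² = 4.852×10⁻⁹ m²; emitting surface = 4πr² = 1.941×10⁻⁸ m² (ratio 4).
εS·A_cross = εσ·A_surf·T⁴  ⇒  T⁴ = S/(4σ)   (ε cancels).
T⁴ = 6780/(4·5.67×10⁻⁸) = 2.989×10¹⁰ K⁴.
T = (2.989×10¹⁰)^(1/4).

T ≈ 416 K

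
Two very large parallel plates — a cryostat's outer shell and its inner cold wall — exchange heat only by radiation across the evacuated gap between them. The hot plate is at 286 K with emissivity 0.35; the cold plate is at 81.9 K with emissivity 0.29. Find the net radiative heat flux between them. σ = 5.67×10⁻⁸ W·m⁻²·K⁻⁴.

For two infinite grey parallel plates, q = σ(T₁⁴ − T₂⁴)/(1/ε₁ + 1/ε₂ − 1).
T₁⁴ − T₂⁴ = 6.691×10⁹ − 4.499×10⁷ = 6.646×10⁹ K⁴.
1/ε₁ + 1/ε₂ − 1 = 2.857 + 3.448 − 1 = 5.305.
q = 5.67×10⁻⁸ × 6.646×10⁹ / 5.305.

q ≈ 71.0 W/m²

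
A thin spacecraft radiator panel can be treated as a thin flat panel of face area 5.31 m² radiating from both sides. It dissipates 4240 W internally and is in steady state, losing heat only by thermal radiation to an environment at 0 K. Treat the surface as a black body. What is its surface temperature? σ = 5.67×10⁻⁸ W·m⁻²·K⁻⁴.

T ≈ 290 K

Steady state: internal power = radiated power, P = εσA T⁴.
Radiating area A = 2·5.31 = 10.62 m².
T⁴ = P/(εσA) = 4240/(1.0·5.67×10⁻⁸·10.62) = 7.041×10⁹ K⁴.
T = (7.041×10⁹)^(1/4).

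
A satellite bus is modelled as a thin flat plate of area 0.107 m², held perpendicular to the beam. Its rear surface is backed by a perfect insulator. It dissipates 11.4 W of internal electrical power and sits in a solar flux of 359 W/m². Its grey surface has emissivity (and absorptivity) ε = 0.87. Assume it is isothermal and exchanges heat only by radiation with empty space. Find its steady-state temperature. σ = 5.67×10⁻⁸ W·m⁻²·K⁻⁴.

T ≈ 304 K

At steady state, absorbed solar power + internal power = radiated power.
Absorbed: α·S·A_cross = 0.87·359·0.1070 = 33.42 W (cross-section A).
Total input = 33.42 + 11.4 = 44.82 W.
Radiated: εσ·A_surf·T⁴ with A_surf = A = 0.1070 m².
T⁴ = 44.82/(0.87·5.67×10⁻⁸·0.1070) = 8.491×10⁹ K⁴.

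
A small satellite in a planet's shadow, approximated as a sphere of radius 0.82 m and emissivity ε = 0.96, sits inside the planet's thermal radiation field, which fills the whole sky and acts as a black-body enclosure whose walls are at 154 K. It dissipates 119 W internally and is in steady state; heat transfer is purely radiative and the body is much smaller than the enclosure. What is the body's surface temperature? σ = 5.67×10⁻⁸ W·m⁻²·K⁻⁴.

T ≈ 169 K

For a small grey body in a large enclosure, net radiated power = εσA(T⁴ − T_w⁴).
Steady state: P = εσA(T⁴ − T_w⁴) with A = 4πr² = 8.450 m².
T⁴ = P/(εσA) + T_w⁴ = 119/(0.96·5.67×10⁻⁸·8.450) + (154)⁴
    = 2.587×10⁸ + 5.624×10⁸ = 8.212×10⁸ K⁴.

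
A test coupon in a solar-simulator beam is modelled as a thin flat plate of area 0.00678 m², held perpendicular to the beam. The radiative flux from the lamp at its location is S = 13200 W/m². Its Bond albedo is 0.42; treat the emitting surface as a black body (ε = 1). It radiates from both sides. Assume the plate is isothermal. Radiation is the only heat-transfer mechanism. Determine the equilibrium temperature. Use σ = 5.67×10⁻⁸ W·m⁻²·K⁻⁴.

T ≈ 510 K

At equilibrium, absorbed power = emitted power.
Absorbing cross-section = A = 0.006780 m²; emitting surface = 2A = 0.01356 m² (ratio 2).
(1−a)S·A_cross = εσ·A_surf·T⁴  ⇒  T⁴ = (1−a)S/(2σ).
T⁴ = 0.580·13200/(2·5.67×10⁻⁸) = 6.751×10¹⁰ K⁴.
T = (6.751×10¹⁰)^(1/4).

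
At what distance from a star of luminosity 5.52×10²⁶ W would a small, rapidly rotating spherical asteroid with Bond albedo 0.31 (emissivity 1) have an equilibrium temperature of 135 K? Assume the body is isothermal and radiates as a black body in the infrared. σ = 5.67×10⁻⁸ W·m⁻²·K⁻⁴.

For an isothermal black-emitting sphere, (1−a)S·πr² = σ·4πr²·T⁴ ⇒ S = 4σT⁴/(1−a).
S = 4·5.67×10⁻⁸·(135)⁴/0.690 = 109.2 W/m².
Flux falls as S = L/(4πd²), so d = √(L/(4πS)) = √(5.52×10²⁶/(4π·109.2)).

d ≈ 6.34×10¹¹ m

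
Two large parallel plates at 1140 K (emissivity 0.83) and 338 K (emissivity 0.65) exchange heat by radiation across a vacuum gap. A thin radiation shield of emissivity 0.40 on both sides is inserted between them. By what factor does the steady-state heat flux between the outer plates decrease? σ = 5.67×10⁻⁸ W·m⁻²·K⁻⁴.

Without shield: q₀ = σΔ(T⁴)/(1/ε₁+1/ε₂−1) with denominator 1.743.
With shield the two gaps are in series; the resistances add: (1/ε₁+1/ε_s−1)+(1/ε_s+1/ε₂−1) = 2.705+3.038 = 5.743.
Heat-flux ratio q₀/q = 5.743/1.743.

factor ≈ 3.29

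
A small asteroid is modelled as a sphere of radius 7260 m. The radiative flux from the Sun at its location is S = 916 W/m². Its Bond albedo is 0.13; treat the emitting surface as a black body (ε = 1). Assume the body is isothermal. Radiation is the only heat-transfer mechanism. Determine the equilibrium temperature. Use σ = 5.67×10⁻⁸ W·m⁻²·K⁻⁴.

T ≈ 243 K

At equilibrium, absorbed power = emitted power.
Absorbing cross-section = πr² = 1.656×10⁸ m²; emitting surface = 4πr² = 6.623×10⁸ m² (ratio 4).
(1−a)S·A_cross = εσ·A_surf·T⁴  ⇒  T⁴ = (1−a)S/(4σ).
T⁴ = 0.870·916/(4·5.67×10⁻⁸) = 3.514×10⁹ K⁴.
T = (3.514×10⁹)^(1/4).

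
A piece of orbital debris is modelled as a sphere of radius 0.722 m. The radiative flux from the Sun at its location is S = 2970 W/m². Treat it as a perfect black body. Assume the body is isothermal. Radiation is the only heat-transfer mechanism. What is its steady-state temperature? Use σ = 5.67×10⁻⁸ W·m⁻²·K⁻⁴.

At equilibrium, absorbed power = emitted power.
Absorbing cross-section = πr² = 1.638 m²; emitting surface = 4πr² = 6.551 m² (ratio 4).
S·A_cross = εσ·A_surf·T⁴  ⇒  T⁴ = S/(4σ).
T⁴ = 1.00·2970/(4·5.67×10⁻⁸) = 1.310×10¹⁰ K⁴.
T = (1.310×10¹⁰)^(1/4).

T ≈ 338 K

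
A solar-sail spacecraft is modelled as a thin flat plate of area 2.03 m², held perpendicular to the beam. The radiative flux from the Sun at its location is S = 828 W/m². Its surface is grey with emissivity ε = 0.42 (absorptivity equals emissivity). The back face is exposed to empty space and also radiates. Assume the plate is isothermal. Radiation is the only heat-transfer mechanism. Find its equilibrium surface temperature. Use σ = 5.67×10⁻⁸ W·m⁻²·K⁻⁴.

T ≈ 292 K

At equilibrium, absorbed power = emitted power.
Absorbing cross-section = A = 2.030 m²; emitting surface = 2A = 4.060 m² (ratio 2).
εS·A_cross = εσ·A_surf·T⁴  ⇒  T⁴ = S/(2σ)   (ε cancels).
T⁴ = 828/(2·5.67×10⁻⁸) = 7.302×10⁹ K⁴.
T = (7.302×10⁹)^(1/4).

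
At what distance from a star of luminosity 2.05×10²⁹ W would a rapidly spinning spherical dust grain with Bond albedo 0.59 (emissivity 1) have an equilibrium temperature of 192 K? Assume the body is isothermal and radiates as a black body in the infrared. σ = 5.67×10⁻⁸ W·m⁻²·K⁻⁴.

For an isothermal black-emitting sphere, (1−a)S·πr² = σ·4πr²·T⁴ ⇒ S = 4σT⁴/(1−a).
S = 4·5.67×10⁻⁸·(192)⁴/0.410 = 751.7 W/m².
Flux falls as S = L/(4πd²), so d = √(L/(4πS)) = √(2.05×10²⁹/(4π·751.7)).

d ≈ 4.66×10¹² m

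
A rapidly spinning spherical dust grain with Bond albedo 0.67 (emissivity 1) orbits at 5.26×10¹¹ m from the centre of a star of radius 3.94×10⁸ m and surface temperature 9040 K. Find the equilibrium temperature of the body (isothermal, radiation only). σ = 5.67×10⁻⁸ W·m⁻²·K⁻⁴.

T ≈ 133 K

The star's surface emits σT_*⁴; at distance d the flux is S = σT_*⁴(R_*/d)².
S = 5.67×10⁻⁸·(9040)⁴·(3.94×10⁸/5.26×10¹¹)² = 212.5 W/m².
For an isothermal sphere T⁴ = (1−a)S/(4σ) = 3.091×10⁸ K⁴.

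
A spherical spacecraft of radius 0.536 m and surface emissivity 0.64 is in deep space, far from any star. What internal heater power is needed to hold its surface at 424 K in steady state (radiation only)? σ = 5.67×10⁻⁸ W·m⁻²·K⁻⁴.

P ≈ 4230 W

P = εσ·4πr²·T⁴.
4πr² = 3.610 m²; T⁴ = 3.232×10¹⁰ K⁴.
P = 0.64·5.67×10⁻⁸·3.610·3.232×10¹⁰.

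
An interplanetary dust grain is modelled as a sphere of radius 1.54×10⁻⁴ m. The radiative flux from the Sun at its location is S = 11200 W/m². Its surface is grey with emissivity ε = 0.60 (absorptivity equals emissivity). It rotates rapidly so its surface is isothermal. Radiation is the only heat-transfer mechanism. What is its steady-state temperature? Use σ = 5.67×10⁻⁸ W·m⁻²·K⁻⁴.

At equilibrium, absorbed power = emitted power.
Absorbing cross-section = πr² = 7.451×10⁻⁸ m²; emitting surface = 4πr² = 2.980×10⁻⁷ m² (ratio 4).
εS·A_cross = εσ·A_surf·T⁴  ⇒  T⁴ = S/(4σ)   (ε cancels).
T⁴ = 11200/(4·5.67×10⁻⁸) = 4.938×10¹⁰ K⁴.
T = (4.938×10¹⁰)^(1/4).

T ≈ 471 K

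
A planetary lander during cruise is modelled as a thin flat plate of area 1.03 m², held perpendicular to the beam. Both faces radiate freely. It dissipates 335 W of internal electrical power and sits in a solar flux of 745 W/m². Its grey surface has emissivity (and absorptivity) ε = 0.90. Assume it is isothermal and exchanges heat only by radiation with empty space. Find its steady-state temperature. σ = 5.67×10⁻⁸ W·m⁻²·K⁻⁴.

T ≈ 314 K

At steady state, absorbed solar power + internal power = radiated power.
Absorbed: α·S·A_cross = 0.90·745·1.030 = 690.6 W (cross-section A).
Total input = 690.6 + 335 = 1026 W.
Radiated: εσ·A_surf·T⁴ with A_surf = 2A = 2.060 m².
T⁴ = 1026/(0.90·5.67×10⁻⁸·2.060) = 9.756×10⁹ K⁴.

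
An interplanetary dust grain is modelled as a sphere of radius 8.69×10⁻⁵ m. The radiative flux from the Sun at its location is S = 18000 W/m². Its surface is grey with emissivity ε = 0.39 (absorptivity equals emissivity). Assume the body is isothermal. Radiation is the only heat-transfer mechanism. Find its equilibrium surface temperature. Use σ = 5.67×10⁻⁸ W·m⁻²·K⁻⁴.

At equilibrium, absorbed power = emitted power.
Absorbing cross-section = πr² = 2.372×10⁻⁸ m²; emitting surface = 4πr² = 9.490×10⁻⁸ m² (ratio 4).
εS·A_cross = εσ·A_surf·T⁴  ⇒  T⁴ = S/(4σ)   (ε cancels).
T⁴ = 18000/(4·5.67×10⁻⁸) = 7.937×10¹⁰ K⁴.
T = (7.937×10¹⁰)^(1/4).

T ≈ 531 K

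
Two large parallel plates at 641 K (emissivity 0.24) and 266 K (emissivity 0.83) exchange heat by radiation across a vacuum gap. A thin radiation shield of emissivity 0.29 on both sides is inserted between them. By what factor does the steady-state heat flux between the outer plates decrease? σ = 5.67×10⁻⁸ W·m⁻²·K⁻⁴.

factor ≈ 2.35

Without shield: q₀ = σΔ(T⁴)/(1/ε₁+1/ε₂−1) with denominator 4.371.
With shield the two gaps are in series; the resistances add: (1/ε₁+1/ε_s−1)+(1/ε_s+1/ε₂−1) = 6.615+3.653 = 10.27.
Heat-flux ratio q₀/q = 10.27/4.371.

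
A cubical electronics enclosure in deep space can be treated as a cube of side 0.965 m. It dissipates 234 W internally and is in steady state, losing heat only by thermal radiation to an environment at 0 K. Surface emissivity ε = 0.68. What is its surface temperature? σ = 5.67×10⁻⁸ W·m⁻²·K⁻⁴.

Steady state: internal power = radiated power, P = εσA T⁴.
Radiating area A = 6L² = 5.587 m².
T⁴ = P/(εσA) = 234/(0.68·5.67×10⁻⁸·5.587) = 1.086×10⁹ K⁴.
T = (1.086×10⁹)^(1/4).

T ≈ 182 K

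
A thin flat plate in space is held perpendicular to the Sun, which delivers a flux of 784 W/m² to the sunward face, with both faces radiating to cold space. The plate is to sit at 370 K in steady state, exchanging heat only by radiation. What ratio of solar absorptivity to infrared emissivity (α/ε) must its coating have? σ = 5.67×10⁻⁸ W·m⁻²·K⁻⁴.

Balance: αS·A = εσ·2A·T⁴ ⇒ α/ε = 2σT⁴/S.
α/ε = 2·5.67×10⁻⁸·(370)⁴/784 = 2·5.67×10⁻⁸·1.874×10¹⁰/784.

α/ε ≈ 2.71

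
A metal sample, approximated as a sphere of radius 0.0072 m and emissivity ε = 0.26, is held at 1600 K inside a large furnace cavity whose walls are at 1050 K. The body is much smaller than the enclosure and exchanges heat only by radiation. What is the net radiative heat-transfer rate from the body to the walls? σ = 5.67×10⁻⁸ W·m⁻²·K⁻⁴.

P_net ≈ 51.3 W

For a small grey body in a large enclosure: P_net = εσA(T_body⁴ − T_wall⁴).
A = 4πr² = 6.514×10⁻⁴ m²; T_body⁴ − T_wall⁴ = 6.554×10¹² − 1.216×10¹² = 5.338×10¹² K⁴.
|P_net| = 0.26·5.67×10⁻⁸·6.514×10⁻⁴·5.338×10¹².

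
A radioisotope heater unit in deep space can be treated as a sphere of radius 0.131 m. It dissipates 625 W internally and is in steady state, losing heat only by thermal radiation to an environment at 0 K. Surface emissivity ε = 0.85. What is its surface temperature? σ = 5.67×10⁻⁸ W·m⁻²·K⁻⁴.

Steady state: internal power = radiated power, P = εσA T⁴.
Radiating area A = 4πr² = 0.2157 m².
T⁴ = P/(εσA) = 625/(0.85·5.67×10⁻⁸·0.2157) = 6.013×10¹⁰ K⁴.
T = (6.013×10¹⁰)^(1/4).

T ≈ 495 K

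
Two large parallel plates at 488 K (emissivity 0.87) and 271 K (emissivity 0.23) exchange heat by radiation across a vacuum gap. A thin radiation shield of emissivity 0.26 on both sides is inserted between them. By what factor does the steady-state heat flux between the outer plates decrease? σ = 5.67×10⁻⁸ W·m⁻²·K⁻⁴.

factor ≈ 2.49

Without shield: q₀ = σΔ(T⁴)/(1/ε₁+1/ε₂−1) with denominator 4.497.
With shield the two gaps are in series; the resistances add: (1/ε₁+1/ε_s−1)+(1/ε_s+1/ε₂−1) = 3.996+7.194 = 11.19.
Heat-flux ratio q₀/q = 11.19/4.497.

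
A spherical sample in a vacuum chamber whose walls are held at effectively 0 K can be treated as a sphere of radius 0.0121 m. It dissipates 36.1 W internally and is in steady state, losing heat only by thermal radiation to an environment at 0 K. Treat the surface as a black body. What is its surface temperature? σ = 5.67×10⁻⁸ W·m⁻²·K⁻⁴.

Steady state: internal power = radiated power, P = εσA T⁴.
Radiating area A = 4πr² = 0.001840 m².
T⁴ = P/(εσA) = 36.1/(1.0·5.67×10⁻⁸·0.001840) = 3.461×10¹¹ K⁴.
T = (3.461×10¹¹)^(1/4).

T ≈ 767 K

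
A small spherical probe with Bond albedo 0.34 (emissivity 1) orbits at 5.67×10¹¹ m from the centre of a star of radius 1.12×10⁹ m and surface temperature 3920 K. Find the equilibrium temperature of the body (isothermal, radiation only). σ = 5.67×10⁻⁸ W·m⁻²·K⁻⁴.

T ≈ 111 K

The star's surface emits σT_*⁴; at distance d the flux is S = σT_*⁴(R_*/d)².
S = 5.67×10⁻⁸·(3920)⁴·(1.12×10⁹/5.67×10¹¹)² = 52.24 W/m².
For an isothermal sphere T⁴ = (1−a)S/(4σ) = 1.520×10⁸ K⁴.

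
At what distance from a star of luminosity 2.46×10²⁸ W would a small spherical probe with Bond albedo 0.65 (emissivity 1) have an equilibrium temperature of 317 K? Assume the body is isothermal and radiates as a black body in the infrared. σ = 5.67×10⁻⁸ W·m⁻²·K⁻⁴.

For an isothermal black-emitting sphere, (1−a)S·πr² = σ·4πr²·T⁴ ⇒ S = 4σT⁴/(1−a).
S = 4·5.67×10⁻⁸·(317)⁴/0.350 = 6544 W/m².
Flux falls as S = L/(4πd²), so d = √(L/(4πS)) = √(2.46×10²⁸/(4π·6544)).

d ≈ 5.47×10¹¹ m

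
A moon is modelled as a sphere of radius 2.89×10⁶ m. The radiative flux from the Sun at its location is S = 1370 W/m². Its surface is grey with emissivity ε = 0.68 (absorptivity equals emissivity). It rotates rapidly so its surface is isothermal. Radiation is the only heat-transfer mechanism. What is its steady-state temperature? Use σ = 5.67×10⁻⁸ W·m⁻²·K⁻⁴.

At equilibrium, absorbed power = emitted power.
Absorbing cross-section = πr² = 2.624×10¹³ m²; emitting surface = 4πr² = 1.050×10¹⁴ m² (ratio 4).
εS·A_cross = εσ·A_surf·T⁴  ⇒  T⁴ = S/(4σ)   (ε cancels).
T⁴ = 1370/(4·5.67×10⁻⁸) = 6.041×10⁹ K⁴.
T = (6.041×10⁹)^(1/4).

T ≈ 279 K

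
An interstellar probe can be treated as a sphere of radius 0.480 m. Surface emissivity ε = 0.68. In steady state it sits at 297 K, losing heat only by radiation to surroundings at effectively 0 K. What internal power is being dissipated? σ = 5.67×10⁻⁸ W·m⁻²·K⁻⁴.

P ≈ 869 W

Steady state: P = εσA T⁴.
A = 4πr² = 2.895 m²; T⁴ = (297)⁴ = 7.781×10⁹ K⁴.
P = 0.68 × 5.67×10⁻⁸ × 2.895 × 7.781×10⁹.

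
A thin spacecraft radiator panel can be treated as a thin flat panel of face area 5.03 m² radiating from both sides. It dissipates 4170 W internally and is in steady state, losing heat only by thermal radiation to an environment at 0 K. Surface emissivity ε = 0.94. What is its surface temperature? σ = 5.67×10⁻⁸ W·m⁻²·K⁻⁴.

Steady state: internal power = radiated power, P = εσA T⁴.
Radiating area A = 2·5.03 = 10.06 m².
T⁴ = P/(εσA) = 4170/(0.94·5.67×10⁻⁸·10.06) = 7.777×10⁹ K⁴.
T = (7.777×10⁹)^(1/4).

T ≈ 297 K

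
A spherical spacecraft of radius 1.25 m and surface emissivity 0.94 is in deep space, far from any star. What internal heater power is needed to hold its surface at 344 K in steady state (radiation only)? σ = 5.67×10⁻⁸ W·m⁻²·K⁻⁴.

P ≈ 14700 W

P = εσ·4πr²·T⁴.
4πr² = 19.63 m²; T⁴ = 1.400×10¹⁰ K⁴.
P = 0.94·5.67×10⁻⁸·19.63·1.400×10¹⁰.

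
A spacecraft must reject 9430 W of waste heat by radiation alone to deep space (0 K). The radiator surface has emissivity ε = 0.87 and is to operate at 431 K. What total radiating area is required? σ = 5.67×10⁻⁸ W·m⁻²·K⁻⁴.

A ≈ 5.54 m²

P = εσA T⁴ ⇒ A = P/(εσT⁴).
T⁴ = 3.451×10¹⁰ K⁴.
A = 9430/(0.87 × 5.67×10⁻⁸ × 3.451×10¹⁰).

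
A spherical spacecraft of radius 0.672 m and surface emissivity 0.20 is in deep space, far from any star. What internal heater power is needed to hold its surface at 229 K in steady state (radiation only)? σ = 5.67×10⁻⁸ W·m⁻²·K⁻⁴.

P ≈ 177 W

P = εσ·4πr²·T⁴.
4πr² = 5.675 m²; T⁴ = 2.750×10⁹ K⁴.
P = 0.20·5.67×10⁻⁸·5.675·2.750×10⁹.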